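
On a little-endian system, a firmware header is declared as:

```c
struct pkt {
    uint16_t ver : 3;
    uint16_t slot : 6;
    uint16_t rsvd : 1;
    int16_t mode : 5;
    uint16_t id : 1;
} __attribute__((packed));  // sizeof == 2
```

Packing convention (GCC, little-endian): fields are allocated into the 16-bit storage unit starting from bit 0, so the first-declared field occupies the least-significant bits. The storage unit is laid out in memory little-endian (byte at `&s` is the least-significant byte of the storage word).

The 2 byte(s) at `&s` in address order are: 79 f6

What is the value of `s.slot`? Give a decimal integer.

[0]=0x79 [1]=0xf6 (little-endian) → word 0xf679
ver:3 @ bit 0 → (0xf679>>0)&0x7 = 0x1
slot:6 @ bit 3 → (0xf679>>3)&0x3f = 0xf  ←
rsvd:1 @ bit 9 → (0xf679>>9)&0x1 = 0x1
mode:5 @ bit 10 → (0xf679>>10)&0x1f = 0x1d
id:1 @ bit 15 → (0xf679>>15)&0x1 = 0x1

15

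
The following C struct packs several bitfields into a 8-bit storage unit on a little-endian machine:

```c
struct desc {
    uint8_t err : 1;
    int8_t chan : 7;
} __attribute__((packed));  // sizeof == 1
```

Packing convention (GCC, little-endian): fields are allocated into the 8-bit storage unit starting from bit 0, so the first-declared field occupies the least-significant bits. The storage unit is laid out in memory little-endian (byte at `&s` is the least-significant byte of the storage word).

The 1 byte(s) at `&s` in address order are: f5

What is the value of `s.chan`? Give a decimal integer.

[0]=0xf5 (little-endian) → word 0xf5
err [0+:1] = (word>>0) & 0x1 = 1
chan [1+:7] = (word>>1) & 0x7f = 122  ←
chan signed 7b, MSB=1: 122 - 128 = -6

-6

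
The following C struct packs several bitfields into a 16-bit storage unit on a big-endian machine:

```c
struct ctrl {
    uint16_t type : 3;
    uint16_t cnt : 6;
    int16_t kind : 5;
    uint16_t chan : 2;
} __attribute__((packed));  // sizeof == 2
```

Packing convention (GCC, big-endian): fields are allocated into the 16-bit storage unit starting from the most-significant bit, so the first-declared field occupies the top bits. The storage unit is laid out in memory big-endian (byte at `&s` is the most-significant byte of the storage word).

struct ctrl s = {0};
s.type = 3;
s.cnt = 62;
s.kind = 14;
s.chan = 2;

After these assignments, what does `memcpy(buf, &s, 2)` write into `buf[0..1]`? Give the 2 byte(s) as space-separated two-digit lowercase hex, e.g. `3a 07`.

type (3b) val=3 bits=0x3 at bit 13: 0x6000
cnt (6b) val=62 bits=0x3e at bit 7: 0x7f00
kind (5b) val=14 bits=0xe at bit 2: 0x7f38
chan (2b) val=2 bits=0x2 at bit 0: 0x7f3a
word = 0x7f3a → big-endian bytes:
  [0]=0x7f  [1]=0x3a

7f 3a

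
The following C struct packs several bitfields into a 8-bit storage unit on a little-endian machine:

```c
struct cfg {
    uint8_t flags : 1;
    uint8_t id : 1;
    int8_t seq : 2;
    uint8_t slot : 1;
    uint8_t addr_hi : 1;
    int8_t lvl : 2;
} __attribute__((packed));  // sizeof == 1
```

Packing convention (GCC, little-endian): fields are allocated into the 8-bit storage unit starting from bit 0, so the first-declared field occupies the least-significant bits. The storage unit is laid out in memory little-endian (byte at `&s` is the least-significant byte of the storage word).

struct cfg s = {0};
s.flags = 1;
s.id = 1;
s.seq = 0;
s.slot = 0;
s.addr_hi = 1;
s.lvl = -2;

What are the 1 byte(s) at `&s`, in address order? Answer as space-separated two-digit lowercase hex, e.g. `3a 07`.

a3

flags:1 = 1 → 0x1 << 0 → word 0x01
id:1 = 1 → 0x1 << 1 → word 0x03
seq:2 = 0 → 0x0 << 2 → word 0x03
slot:1 = 0 → 0x0 << 4 → word 0x03
addr_hi:1 = 1 → 0x1 << 5 → word 0x23
lvl:2 = -2 → 0x2 << 6 → word 0xa3
word = 0xa3 → little-endian bytes:
  [0]=0xa3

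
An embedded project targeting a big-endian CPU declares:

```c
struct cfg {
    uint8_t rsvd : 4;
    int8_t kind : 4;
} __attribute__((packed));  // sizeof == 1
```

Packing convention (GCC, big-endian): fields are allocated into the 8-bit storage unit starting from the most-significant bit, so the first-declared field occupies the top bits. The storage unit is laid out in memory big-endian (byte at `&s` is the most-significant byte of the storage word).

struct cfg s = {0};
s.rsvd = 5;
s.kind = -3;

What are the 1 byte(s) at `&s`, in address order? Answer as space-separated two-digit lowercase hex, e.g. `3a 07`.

5d

rsvd (4b) val=5 bits=0x5 at bit 4: 0x50
kind (4b) val=-3 bits=0xd at bit 0: 0x5d
word = 0x5d → big-endian bytes:
  [0]=0x5d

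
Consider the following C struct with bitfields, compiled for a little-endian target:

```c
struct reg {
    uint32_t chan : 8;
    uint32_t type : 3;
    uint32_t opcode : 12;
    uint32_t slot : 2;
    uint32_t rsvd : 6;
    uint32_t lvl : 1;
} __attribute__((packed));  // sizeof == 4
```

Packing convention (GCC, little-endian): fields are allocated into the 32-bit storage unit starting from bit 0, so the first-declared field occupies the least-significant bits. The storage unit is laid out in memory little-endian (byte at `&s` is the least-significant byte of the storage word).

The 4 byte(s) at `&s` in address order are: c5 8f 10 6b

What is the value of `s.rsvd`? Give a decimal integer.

53

[0]=0xc5 [1]=0x8f [2]=0x10 [3]=0x6b (little-endian) → word 0x6b108fc5
chan:8 @ bit 0 → (0x6b108fc5>>0)&0xff = 0xc5
type:3 @ bit 8 → (0x6b108fc5>>8)&0x7 = 0x7
opcode:12 @ bit 11 → (0x6b108fc5>>11)&0xfff = 0x211
slot:2 @ bit 23 → (0x6b108fc5>>23)&0x3 = 0x2
rsvd:6 @ bit 25 → (0x6b108fc5>>25)&0x3f = 0x35  ←
lvl:1 @ bit 31 → (0x6b108fc5>>31)&0x1 = 0x0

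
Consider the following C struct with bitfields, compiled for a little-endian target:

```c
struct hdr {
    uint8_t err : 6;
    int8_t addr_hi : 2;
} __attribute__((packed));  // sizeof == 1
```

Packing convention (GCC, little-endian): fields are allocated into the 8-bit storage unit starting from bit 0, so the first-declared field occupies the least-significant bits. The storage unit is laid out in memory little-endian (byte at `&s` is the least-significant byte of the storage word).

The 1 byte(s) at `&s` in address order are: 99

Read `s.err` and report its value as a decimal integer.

[0]=0x99 (little-endian) → word 0x99
err:6 @ bit 0 → (0x99>>0)&0x3f = 0x19  ←
addr_hi:2 @ bit 6 → (0x99>>6)&0x3 = 0x2

25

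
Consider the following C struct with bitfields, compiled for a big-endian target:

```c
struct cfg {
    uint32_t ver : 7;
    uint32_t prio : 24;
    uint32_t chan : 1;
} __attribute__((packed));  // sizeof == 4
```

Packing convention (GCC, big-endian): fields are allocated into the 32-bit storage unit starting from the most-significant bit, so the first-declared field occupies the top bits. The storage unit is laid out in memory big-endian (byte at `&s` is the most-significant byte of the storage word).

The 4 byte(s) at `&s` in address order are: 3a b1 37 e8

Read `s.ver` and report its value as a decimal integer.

29

[0]=0x3a [1]=0xb1 [2]=0x37 [3]=0xe8 (big-endian) → word 0x3ab137e8
ver:7 @ bit 25 → (0x3ab137e8>>25)&0x7f = 0x1d  ←
prio:24 @ bit 1 → (0x3ab137e8>>1)&0xffffff = 0x589bf4
chan:1 @ bit 0 → (0x3ab137e8>>0)&0x1 = 0x0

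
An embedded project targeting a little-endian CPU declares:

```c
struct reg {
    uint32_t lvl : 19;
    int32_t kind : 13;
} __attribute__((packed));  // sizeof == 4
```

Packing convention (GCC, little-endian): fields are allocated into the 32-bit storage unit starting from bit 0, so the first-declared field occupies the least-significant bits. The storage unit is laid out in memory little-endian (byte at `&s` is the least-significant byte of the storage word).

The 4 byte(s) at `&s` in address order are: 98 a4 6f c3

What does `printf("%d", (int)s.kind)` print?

-1939

[0]=0x98 [1]=0xa4 [2]=0x6f [3]=0xc3 (little-endian) → word 0xc36fa498
lvl:19 @ bit 0 → (0xc36fa498>>0)&0x7ffff = 0x7a498
kind:13 @ bit 19 → (0xc36fa498>>19)&0x1fff = 0x186d  ←
kind signed 13b, MSB=1: 6253 - 8192 = -1939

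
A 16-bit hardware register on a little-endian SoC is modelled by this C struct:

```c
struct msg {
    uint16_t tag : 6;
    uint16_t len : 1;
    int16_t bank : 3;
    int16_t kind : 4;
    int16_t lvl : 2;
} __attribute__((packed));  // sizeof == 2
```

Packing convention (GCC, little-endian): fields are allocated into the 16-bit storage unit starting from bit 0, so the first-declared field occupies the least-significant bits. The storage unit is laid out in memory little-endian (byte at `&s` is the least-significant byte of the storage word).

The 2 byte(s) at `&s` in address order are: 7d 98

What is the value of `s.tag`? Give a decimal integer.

[0]=0x7d [1]=0x98 (little-endian) → word 0x987d
tag:6 @ bit 0 → (0x987d>>0)&0x3f = 0x3d  ←
len:1 @ bit 6 → (0x987d>>6)&0x1 = 0x1
bank:3 @ bit 7 → (0x987d>>7)&0x7 = 0x0
kind:4 @ bit 10 → (0x987d>>10)&0xf = 0x6
lvl:2 @ bit 14 → (0x987d>>14)&0x3 = 0x2

61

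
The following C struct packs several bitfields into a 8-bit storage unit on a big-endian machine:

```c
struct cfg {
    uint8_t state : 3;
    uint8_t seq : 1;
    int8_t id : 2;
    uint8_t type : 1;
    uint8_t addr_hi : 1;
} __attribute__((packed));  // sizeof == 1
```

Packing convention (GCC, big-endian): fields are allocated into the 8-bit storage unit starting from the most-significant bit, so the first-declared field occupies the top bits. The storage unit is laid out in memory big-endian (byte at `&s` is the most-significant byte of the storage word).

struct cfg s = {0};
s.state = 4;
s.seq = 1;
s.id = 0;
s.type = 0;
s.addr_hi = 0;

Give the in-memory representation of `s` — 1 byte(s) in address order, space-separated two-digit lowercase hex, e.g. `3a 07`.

90

[5+:3] state=4 & 0x7 = 0x4; word=0x80
[4+:1] seq=1 & 0x1 = 0x1; word=0x90
[2+:2] id=0 & 0x3 = 0x0; word=0x90
[1+:1] type=0 & 0x1 = 0x0; word=0x90
[0+:1] addr_hi=0 & 0x1 = 0x0; word=0x90
word = 0x90 → big-endian bytes:
  [0]=0x90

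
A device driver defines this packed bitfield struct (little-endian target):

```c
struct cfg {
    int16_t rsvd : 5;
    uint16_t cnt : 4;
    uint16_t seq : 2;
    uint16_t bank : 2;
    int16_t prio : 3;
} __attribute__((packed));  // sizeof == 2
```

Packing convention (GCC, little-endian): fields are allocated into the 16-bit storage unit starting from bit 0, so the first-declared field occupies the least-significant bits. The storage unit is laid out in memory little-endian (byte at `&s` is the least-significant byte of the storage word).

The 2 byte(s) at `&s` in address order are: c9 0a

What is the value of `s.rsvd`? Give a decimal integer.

9

[0]=0xc9 [1]=0x0a (little-endian) → word 0x0ac9
rsvd:5 @ bit 0 → (0x0ac9>>0)&0x1f = 0x9  ←
cnt:4 @ bit 5 → (0x0ac9>>5)&0xf = 0x6
seq:2 @ bit 9 → (0x0ac9>>9)&0x3 = 0x1
bank:2 @ bit 11 → (0x0ac9>>11)&0x3 = 0x1
prio:3 @ bit 13 → (0x0ac9>>13)&0x7 = 0x0
rsvd signed 5b, MSB=0: value = 9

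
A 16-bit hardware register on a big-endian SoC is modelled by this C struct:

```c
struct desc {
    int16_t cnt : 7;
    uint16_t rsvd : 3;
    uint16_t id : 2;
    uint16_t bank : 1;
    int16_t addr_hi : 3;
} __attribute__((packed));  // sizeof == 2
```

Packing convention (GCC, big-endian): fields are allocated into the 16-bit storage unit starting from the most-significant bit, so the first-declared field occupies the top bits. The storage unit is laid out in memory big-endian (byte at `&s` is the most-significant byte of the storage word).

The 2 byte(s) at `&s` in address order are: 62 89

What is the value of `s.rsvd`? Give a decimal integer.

[0]=0x62 [1]=0x89 (big-endian) → word 0x6289
cnt:7 @ bit 9 → (0x6289>>9)&0x7f = 0x31
rsvd:3 @ bit 6 → (0x6289>>6)&0x7 = 0x2  ←
id:2 @ bit 4 → (0x6289>>4)&0x3 = 0x0
bank:1 @ bit 3 → (0x6289>>3)&0x1 = 0x1
addr_hi:3 @ bit 0 → (0x6289>>0)&0x7 = 0x1

2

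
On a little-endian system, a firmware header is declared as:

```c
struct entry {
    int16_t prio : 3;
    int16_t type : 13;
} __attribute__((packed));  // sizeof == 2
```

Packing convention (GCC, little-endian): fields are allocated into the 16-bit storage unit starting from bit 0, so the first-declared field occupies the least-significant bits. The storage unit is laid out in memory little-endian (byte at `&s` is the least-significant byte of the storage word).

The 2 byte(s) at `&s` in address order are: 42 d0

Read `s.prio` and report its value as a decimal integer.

[0]=0x42 [1]=0xd0 (little-endian) → word 0xd042
prio:3 @ bit 0 → (0xd042>>0)&0x7 = 0x2  ←
type:13 @ bit 3 → (0xd042>>3)&0x1fff = 0x1a08
prio signed 3b, MSB=0: value = 2

2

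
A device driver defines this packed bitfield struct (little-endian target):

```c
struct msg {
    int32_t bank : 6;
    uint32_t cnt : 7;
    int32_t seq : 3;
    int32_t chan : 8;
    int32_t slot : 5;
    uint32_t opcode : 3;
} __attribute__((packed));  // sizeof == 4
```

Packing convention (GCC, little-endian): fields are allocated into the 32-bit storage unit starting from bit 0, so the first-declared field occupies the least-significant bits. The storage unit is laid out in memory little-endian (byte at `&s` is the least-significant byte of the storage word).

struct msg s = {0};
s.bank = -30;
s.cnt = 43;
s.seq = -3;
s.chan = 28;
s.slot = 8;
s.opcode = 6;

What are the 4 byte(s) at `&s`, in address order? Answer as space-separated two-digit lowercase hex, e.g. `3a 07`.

e2 aa 1c c8

bank:6 = -30 → 0x22 << 0 → word 0x00000022
cnt:7 = 43 → 0x2b << 6 → word 0x00000ae2
seq:3 = -3 → 0x5 << 13 → word 0x0000aae2
chan:8 = 28 → 0x1c << 16 → word 0x001caae2
slot:5 = 8 → 0x8 << 24 → word 0x081caae2
opcode:3 = 6 → 0x6 << 29 → word 0xc81caae2
word = 0xc81caae2 → little-endian bytes:
  [0]=0xe2  [1]=0xaa  [2]=0x1c  [3]=0xc8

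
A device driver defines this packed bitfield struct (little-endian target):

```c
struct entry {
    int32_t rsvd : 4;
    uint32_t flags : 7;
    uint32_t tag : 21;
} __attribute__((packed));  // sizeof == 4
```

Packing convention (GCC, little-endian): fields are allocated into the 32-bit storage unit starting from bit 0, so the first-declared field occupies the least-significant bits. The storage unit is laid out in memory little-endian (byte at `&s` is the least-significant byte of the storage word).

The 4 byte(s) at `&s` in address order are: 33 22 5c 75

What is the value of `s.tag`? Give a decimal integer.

[0]=0x33 [1]=0x22 [2]=0x5c [3]=0x75 (little-endian) → word 0x755c2233
rsvd:4 @ bit 0 → (0x755c2233>>0)&0xf = 0x3
flags:7 @ bit 4 → (0x755c2233>>4)&0x7f = 0x23
tag:21 @ bit 11 → (0x755c2233>>11)&0x1fffff = 0xeab84  ←

961412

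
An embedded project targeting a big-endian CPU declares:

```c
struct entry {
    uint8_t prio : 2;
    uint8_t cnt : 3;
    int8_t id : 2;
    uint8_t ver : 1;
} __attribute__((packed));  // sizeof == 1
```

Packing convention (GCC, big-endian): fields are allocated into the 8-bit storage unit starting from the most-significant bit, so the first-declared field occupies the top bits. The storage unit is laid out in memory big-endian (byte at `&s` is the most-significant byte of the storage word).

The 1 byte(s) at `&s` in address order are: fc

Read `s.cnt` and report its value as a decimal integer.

[0]=0xfc (big-endian) → word 0xfc
prio:2 @ bit 6 → (0xfc>>6)&0x3 = 0x3
cnt:3 @ bit 3 → (0xfc>>3)&0x7 = 0x7  ←
id:2 @ bit 1 → (0xfc>>1)&0x3 = 0x2
ver:1 @ bit 0 → (0xfc>>0)&0x1 = 0x0

7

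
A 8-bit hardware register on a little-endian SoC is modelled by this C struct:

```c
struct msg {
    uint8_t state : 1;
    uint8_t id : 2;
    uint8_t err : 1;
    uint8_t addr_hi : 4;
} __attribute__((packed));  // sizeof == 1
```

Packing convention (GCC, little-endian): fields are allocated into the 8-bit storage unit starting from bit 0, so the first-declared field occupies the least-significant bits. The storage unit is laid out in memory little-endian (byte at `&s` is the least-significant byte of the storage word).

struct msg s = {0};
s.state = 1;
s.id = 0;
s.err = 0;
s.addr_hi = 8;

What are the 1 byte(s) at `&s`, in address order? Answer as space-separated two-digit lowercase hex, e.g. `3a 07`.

state (1b) val=1 bits=0x1 at bit 0: 0x01
id (2b) val=0 bits=0x0 at bit 1: 0x01
err (1b) val=0 bits=0x0 at bit 3: 0x01
addr_hi (4b) val=8 bits=0x8 at bit 4: 0x81
word = 0x81 → little-endian bytes:
  [0]=0x81

81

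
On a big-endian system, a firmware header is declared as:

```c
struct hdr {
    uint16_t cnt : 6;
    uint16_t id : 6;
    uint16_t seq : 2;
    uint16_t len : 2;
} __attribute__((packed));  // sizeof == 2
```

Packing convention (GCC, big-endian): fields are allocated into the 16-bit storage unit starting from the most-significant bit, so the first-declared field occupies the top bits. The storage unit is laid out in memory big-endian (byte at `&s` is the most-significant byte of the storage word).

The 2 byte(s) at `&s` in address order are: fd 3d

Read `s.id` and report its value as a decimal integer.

[0]=0xfd [1]=0x3d (big-endian) → word 0xfd3d
cnt [10+:6] = (word>>10) & 0x3f = 63
id [4+:6] = (word>>4) & 0x3f = 19  ←
seq [2+:2] = (word>>2) & 0x3 = 3
len [0+:2] = (word>>0) & 0x3 = 1

19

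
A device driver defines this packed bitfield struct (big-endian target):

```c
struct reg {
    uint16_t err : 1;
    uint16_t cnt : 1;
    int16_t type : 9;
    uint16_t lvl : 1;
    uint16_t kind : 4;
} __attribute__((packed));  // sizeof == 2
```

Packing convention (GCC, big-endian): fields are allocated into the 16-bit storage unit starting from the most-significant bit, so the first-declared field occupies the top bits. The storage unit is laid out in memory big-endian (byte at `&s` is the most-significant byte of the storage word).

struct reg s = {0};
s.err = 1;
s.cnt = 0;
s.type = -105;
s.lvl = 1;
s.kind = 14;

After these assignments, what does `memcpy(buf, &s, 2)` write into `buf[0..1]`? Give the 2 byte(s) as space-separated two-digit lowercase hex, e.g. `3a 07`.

err:1 = 1 → 0x1 << 15 → word 0x8000
cnt:1 = 0 → 0x0 << 14 → word 0x8000
type:9 = -105 → 0x197 << 5 → word 0xb2e0
lvl:1 = 1 → 0x1 << 4 → word 0xb2f0
kind:4 = 14 → 0xe << 0 → word 0xb2fe
word = 0xb2fe → big-endian bytes:
  [0]=0xb2  [1]=0xfe

b2 fe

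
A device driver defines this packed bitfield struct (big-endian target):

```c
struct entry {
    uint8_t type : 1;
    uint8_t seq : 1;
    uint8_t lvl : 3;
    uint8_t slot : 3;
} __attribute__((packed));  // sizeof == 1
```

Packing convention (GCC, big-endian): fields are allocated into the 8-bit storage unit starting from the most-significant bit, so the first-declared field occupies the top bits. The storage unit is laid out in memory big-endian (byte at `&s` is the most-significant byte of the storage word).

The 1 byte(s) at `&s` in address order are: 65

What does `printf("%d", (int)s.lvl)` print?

[0]=0x65 (big-endian) → word 0x65
type:1 @ bit 7 → (0x65>>7)&0x1 = 0x0
seq:1 @ bit 6 → (0x65>>6)&0x1 = 0x1
lvl:3 @ bit 3 → (0x65>>3)&0x7 = 0x4  ←
slot:3 @ bit 0 → (0x65>>0)&0x7 = 0x5

4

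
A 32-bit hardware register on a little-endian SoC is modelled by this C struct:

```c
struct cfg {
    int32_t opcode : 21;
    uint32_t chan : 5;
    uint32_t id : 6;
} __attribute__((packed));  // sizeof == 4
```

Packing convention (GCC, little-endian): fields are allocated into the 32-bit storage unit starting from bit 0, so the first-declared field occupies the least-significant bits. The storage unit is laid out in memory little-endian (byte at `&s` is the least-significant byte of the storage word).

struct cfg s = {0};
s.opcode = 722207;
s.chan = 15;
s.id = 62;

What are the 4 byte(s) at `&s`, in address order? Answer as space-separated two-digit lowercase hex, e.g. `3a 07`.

opcode (21b) val=722207 bits=0xb051f at bit 0: 0x000b051f
chan (5b) val=15 bits=0xf at bit 21: 0x01eb051f
id (6b) val=62 bits=0x3e at bit 26: 0xf9eb051f
word = 0xf9eb051f → little-endian bytes:
  [0]=0x1f  [1]=0x05  [2]=0xeb  [3]=0xf9

1f 05 eb f9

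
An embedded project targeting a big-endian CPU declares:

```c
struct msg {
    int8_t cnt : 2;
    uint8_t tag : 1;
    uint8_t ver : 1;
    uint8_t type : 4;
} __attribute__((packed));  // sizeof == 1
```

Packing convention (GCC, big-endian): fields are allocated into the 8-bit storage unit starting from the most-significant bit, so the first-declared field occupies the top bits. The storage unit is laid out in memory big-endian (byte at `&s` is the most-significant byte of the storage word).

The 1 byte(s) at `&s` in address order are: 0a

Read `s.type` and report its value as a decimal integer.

[0]=0x0a (big-endian) → word 0x0a
cnt:2 @ bit 6 → (0x0a>>6)&0x3 = 0x0
tag:1 @ bit 5 → (0x0a>>5)&0x1 = 0x0
ver:1 @ bit 4 → (0x0a>>4)&0x1 = 0x0
type:4 @ bit 0 → (0x0a>>0)&0xf = 0xa  ←

10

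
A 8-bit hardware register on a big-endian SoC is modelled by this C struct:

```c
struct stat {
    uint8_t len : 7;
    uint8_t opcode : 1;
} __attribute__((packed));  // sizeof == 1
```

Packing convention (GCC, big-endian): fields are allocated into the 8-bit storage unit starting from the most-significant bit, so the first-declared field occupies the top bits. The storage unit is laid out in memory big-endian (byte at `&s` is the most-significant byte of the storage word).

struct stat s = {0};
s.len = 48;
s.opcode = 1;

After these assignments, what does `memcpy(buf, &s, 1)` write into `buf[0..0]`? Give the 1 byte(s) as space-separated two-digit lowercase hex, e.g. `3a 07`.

61

len:7 = 48 → 0x30 << 1 → word 0x60
opcode:1 = 1 → 0x1 << 0 → word 0x61
word = 0x61 → big-endian bytes:
  [0]=0x61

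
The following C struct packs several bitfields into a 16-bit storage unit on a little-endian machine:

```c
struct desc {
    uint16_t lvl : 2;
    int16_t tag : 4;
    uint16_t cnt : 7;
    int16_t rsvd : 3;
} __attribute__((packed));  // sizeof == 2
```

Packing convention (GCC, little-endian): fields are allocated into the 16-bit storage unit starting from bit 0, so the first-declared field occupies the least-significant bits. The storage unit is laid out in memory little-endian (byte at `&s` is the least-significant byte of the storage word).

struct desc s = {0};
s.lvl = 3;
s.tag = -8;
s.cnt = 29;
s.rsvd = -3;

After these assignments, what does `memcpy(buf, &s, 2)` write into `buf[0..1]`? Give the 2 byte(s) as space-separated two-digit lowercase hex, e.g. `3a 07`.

63 a7

lvl (2b) val=3 bits=0x3 at bit 0: 0x0003
tag (4b) val=-8 bits=0x8 at bit 2: 0x0023
cnt (7b) val=29 bits=0x1d at bit 6: 0x0763
rsvd (3b) val=-3 bits=0x5 at bit 13: 0xa763
word = 0xa763 → little-endian bytes:
  [0]=0x63  [1]=0xa7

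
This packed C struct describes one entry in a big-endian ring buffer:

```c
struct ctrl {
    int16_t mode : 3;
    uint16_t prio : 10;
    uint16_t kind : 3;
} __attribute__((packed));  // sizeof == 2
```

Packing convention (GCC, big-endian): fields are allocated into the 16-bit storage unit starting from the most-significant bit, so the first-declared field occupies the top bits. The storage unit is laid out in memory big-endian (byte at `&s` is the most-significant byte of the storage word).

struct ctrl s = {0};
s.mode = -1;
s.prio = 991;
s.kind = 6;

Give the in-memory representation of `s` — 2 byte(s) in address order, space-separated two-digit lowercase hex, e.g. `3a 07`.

fe fe

mode (3b) val=-1 bits=0x7 at bit 13: 0xe000
prio (10b) val=991 bits=0x3df at bit 3: 0xfef8
kind (3b) val=6 bits=0x6 at bit 0: 0xfefe
word = 0xfefe → big-endian bytes:
  [0]=0xfe  [1]=0xfe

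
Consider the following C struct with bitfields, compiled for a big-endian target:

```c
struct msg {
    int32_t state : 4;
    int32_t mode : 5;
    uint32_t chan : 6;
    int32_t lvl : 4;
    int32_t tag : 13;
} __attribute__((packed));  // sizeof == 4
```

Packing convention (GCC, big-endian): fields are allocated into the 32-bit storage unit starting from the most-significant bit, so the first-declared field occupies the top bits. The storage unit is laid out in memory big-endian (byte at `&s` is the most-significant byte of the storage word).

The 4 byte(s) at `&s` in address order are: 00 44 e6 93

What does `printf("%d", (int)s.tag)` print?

[0]=0x00 [1]=0x44 [2]=0xe6 [3]=0x93 (big-endian) → word 0x0044e693
state [28+:4] = (word>>28) & 0xf = 0
mode [23+:5] = (word>>23) & 0x1f = 0
chan [17+:6] = (word>>17) & 0x3f = 34
lvl [13+:4] = (word>>13) & 0xf = 7
tag [0+:13] = (word>>0) & 0x1fff = 1683  ←
tag signed 13b, MSB=0: value = 1683

1683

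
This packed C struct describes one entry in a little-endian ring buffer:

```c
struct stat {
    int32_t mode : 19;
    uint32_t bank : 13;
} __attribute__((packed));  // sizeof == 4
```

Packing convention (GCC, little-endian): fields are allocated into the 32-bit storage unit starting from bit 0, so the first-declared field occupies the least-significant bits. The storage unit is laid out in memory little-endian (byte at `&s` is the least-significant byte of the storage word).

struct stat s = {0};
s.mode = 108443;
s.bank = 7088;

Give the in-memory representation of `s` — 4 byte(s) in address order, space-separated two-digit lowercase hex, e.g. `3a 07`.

9b a7 81 dd

[0+:19] mode=108443 & 0x7ffff = 0x1a79b; word=0x0001a79b
[19+:13] bank=7088 & 0x1fff = 0x1bb0; word=0xdd81a79b
word = 0xdd81a79b → little-endian bytes:
  [0]=0x9b  [1]=0xa7  [2]=0x81  [3]=0xdd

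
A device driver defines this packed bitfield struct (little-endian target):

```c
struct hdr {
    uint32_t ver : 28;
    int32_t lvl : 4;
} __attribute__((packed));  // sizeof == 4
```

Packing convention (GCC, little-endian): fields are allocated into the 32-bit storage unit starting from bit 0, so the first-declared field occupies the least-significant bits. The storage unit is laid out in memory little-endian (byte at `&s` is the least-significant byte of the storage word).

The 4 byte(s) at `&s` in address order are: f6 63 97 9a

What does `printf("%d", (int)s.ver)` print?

[0]=0xf6 [1]=0x63 [2]=0x97 [3]=0x9a (little-endian) → word 0x9a9763f6
ver [0+:28] = (word>>0) & 0xfffffff = 177693686  ←
lvl [28+:4] = (word>>28) & 0xf = 9

177693686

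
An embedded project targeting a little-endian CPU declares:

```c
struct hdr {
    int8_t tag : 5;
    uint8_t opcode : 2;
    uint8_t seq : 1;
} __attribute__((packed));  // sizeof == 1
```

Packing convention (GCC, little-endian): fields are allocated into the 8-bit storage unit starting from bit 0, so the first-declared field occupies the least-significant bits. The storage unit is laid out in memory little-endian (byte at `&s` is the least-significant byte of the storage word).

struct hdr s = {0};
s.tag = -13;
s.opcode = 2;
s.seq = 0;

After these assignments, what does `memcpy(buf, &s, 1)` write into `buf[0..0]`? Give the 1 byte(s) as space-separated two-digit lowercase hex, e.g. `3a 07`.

tag (5b) val=-13 bits=0x13 at bit 0: 0x13
opcode (2b) val=2 bits=0x2 at bit 5: 0x53
seq (1b) val=0 bits=0x0 at bit 7: 0x53
word = 0x53 → little-endian bytes:
  [0]=0x53

53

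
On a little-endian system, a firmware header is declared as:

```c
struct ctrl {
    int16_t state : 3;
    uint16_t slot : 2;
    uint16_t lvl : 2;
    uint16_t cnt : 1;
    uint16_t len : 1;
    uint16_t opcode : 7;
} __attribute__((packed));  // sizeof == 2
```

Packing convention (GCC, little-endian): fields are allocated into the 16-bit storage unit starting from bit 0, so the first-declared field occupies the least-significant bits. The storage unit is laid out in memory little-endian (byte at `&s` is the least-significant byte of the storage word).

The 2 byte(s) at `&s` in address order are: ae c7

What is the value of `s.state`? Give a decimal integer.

-2

[0]=0xae [1]=0xc7 (little-endian) → word 0xc7ae
state [0+:3] = (word>>0) & 0x7 = 6  ←
slot [3+:2] = (word>>3) & 0x3 = 1
lvl [5+:2] = (word>>5) & 0x3 = 1
cnt [7+:1] = (word>>7) & 0x1 = 1
len [8+:1] = (word>>8) & 0x1 = 1
opcode [9+:7] = (word>>9) & 0x7f = 99
state signed 3b, MSB=1: 6 - 8 = -2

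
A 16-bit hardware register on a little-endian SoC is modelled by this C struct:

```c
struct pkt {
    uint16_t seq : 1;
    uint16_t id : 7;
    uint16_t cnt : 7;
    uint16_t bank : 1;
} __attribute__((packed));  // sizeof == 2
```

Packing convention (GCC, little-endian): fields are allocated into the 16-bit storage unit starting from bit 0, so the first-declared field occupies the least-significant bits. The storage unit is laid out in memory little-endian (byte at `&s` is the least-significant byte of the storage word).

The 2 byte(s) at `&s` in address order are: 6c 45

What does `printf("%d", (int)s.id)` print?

[0]=0x6c [1]=0x45 (little-endian) → word 0x456c
seq:1 @ bit 0 → (0x456c>>0)&0x1 = 0x0
id:7 @ bit 1 → (0x456c>>1)&0x7f = 0x36  ←
cnt:7 @ bit 8 → (0x456c>>8)&0x7f = 0x45
bank:1 @ bit 15 → (0x456c>>15)&0x1 = 0x0

54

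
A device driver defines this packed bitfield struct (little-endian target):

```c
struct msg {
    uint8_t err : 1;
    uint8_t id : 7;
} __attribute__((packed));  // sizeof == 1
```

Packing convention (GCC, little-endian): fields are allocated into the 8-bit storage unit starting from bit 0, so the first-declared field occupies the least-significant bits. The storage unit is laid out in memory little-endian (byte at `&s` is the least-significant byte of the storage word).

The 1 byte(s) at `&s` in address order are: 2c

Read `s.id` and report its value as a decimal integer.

[0]=0x2c (little-endian) → word 0x2c
err [0+:1] = (word>>0) & 0x1 = 0
id [1+:7] = (word>>1) & 0x7f = 22  ←

22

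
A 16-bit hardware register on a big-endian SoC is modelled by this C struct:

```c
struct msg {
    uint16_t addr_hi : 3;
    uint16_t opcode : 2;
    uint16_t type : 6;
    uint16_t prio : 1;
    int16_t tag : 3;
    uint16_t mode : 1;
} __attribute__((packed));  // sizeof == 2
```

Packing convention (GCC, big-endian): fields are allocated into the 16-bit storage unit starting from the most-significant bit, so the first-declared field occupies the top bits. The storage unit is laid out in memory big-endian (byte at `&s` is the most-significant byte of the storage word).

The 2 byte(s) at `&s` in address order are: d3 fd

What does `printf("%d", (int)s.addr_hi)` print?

6

[0]=0xd3 [1]=0xfd (big-endian) → word 0xd3fd
addr_hi:3 @ bit 13 → (0xd3fd>>13)&0x7 = 0x6  ←
opcode:2 @ bit 11 → (0xd3fd>>11)&0x3 = 0x2
type:6 @ bit 5 → (0xd3fd>>5)&0x3f = 0x1f
prio:1 @ bit 4 → (0xd3fd>>4)&0x1 = 0x1
tag:3 @ bit 1 → (0xd3fd>>1)&0x7 = 0x6
mode:1 @ bit 0 → (0xd3fd>>0)&0x1 = 0x1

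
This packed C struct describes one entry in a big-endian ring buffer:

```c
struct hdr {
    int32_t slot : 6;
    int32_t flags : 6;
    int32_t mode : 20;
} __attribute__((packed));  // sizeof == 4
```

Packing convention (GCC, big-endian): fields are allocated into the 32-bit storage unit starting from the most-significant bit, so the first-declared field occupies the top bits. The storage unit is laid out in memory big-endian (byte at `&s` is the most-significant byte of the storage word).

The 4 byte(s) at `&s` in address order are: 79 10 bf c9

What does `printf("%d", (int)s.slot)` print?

30

[0]=0x79 [1]=0x10 [2]=0xbf [3]=0xc9 (big-endian) → word 0x7910bfc9
slot [26+:6] = (word>>26) & 0x3f = 30  ←
flags [20+:6] = (word>>20) & 0x3f = 17
mode [0+:20] = (word>>0) & 0xfffff = 49097
slot signed 6b, MSB=0: value = 30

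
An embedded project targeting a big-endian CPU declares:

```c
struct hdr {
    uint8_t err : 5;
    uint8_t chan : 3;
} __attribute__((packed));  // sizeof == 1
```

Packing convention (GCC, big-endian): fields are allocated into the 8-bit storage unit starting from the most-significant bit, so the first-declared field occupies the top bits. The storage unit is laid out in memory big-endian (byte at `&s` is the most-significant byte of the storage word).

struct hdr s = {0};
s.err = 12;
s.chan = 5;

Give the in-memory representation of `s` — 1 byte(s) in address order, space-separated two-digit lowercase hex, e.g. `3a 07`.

65

err:5 = 12 → 0xc << 3 → word 0x60
chan:3 = 5 → 0x5 << 0 → word 0x65
word = 0x65 → big-endian bytes:
  [0]=0x65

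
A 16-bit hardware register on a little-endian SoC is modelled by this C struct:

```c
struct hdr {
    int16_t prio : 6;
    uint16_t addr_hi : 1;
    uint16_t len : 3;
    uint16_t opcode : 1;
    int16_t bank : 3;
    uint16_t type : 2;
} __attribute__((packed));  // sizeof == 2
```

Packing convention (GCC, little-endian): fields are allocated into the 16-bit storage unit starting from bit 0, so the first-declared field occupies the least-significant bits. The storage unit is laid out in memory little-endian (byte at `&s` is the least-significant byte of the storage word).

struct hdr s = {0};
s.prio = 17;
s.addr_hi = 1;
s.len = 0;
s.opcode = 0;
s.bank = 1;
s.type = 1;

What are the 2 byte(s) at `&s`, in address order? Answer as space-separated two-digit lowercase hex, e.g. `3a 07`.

[0+:6] prio=17 & 0x3f = 0x11; word=0x0011
[6+:1] addr_hi=1 & 0x1 = 0x1; word=0x0051
[7+:3] len=0 & 0x7 = 0x0; word=0x0051
[10+:1] opcode=0 & 0x1 = 0x0; word=0x0051
[11+:3] bank=1 & 0x7 = 0x1; word=0x0851
[14+:2] type=1 & 0x3 = 0x1; word=0x4851
word = 0x4851 → little-endian bytes:
  [0]=0x51  [1]=0x48

51 48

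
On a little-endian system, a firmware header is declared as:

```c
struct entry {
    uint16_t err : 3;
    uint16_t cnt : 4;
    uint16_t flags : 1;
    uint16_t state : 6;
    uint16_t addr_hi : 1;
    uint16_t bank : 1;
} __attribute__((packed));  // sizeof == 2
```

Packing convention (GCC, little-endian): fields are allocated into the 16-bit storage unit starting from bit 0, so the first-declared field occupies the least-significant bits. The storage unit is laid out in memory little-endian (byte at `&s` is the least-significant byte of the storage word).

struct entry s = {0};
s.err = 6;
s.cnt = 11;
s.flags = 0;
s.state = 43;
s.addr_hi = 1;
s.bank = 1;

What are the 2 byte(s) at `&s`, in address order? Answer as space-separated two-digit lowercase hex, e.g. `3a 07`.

5e eb

[0+:3] err=6 & 0x7 = 0x6; word=0x0006
[3+:4] cnt=11 & 0xf = 0xb; word=0x005e
[7+:1] flags=0 & 0x1 = 0x0; word=0x005e
[8+:6] state=43 & 0x3f = 0x2b; word=0x2b5e
[14+:1] addr_hi=1 & 0x1 = 0x1; word=0x6b5e
[15+:1] bank=1 & 0x1 = 0x1; word=0xeb5e
word = 0xeb5e → little-endian bytes:
  [0]=0x5e  [1]=0xeb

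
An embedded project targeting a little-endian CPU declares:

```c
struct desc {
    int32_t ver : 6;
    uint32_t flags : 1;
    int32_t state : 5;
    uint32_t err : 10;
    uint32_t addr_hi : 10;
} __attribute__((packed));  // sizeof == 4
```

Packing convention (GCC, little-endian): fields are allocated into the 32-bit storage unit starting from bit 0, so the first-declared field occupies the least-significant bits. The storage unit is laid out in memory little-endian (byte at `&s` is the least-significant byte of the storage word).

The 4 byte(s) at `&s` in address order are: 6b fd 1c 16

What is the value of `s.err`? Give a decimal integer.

[0]=0x6b [1]=0xfd [2]=0x1c [3]=0x16 (little-endian) → word 0x161cfd6b
ver:6 @ bit 0 → (0x161cfd6b>>0)&0x3f = 0x2b
flags:1 @ bit 6 → (0x161cfd6b>>6)&0x1 = 0x1
state:5 @ bit 7 → (0x161cfd6b>>7)&0x1f = 0x1a
err:10 @ bit 12 → (0x161cfd6b>>12)&0x3ff = 0x1cf  ←
addr_hi:10 @ bit 22 → (0x161cfd6b>>22)&0x3ff = 0x58

463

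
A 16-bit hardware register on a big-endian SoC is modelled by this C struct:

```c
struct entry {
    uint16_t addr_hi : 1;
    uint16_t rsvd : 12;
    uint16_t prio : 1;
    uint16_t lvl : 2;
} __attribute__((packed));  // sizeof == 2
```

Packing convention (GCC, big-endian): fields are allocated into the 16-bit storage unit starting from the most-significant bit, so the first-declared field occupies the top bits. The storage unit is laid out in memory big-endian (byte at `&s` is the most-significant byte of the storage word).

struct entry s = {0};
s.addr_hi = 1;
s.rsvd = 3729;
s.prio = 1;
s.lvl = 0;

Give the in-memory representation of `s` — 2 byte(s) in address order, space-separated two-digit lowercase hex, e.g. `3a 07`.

[15+:1] addr_hi=1 & 0x1 = 0x1; word=0x8000
[3+:12] rsvd=3729 & 0xfff = 0xe91; word=0xf488
[2+:1] prio=1 & 0x1 = 0x1; word=0xf48c
[0+:2] lvl=0 & 0x3 = 0x0; word=0xf48c
word = 0xf48c → big-endian bytes:
  [0]=0xf4  [1]=0x8c

f4 8c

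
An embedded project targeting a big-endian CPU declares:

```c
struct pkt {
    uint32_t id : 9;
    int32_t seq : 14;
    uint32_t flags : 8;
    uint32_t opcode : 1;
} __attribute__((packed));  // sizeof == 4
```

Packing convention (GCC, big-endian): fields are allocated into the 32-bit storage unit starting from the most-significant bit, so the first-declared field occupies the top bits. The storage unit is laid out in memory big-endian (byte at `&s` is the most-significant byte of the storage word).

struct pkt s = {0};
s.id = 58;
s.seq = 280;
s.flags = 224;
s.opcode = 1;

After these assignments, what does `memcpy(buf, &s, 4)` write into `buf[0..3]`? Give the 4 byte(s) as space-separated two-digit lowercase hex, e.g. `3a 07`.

1d 02 31 c1

[23+:9] id=58 & 0x1ff = 0x3a; word=0x1d000000
[9+:14] seq=280 & 0x3fff = 0x118; word=0x1d023000
[1+:8] flags=224 & 0xff = 0xe0; word=0x1d0231c0
[0+:1] opcode=1 & 0x1 = 0x1; word=0x1d0231c1
word = 0x1d0231c1 → big-endian bytes:
  [0]=0x1d  [1]=0x02  [2]=0x31  [3]=0xc1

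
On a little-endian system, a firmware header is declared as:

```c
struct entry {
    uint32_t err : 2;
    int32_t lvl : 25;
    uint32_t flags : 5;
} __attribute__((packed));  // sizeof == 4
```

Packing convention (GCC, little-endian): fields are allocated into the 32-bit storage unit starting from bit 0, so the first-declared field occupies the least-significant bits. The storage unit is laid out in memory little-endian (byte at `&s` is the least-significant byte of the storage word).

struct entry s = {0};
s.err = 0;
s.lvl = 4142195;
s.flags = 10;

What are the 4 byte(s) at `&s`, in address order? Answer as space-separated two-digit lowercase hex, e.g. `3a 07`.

[0+:2] err=0 & 0x3 = 0x0; word=0x00000000
[2+:25] lvl=4142195 & 0x1ffffff = 0x3f3473; word=0x00fcd1cc
[27+:5] flags=10 & 0x1f = 0xa; word=0x50fcd1cc
word = 0x50fcd1cc → little-endian bytes:
  [0]=0xcc  [1]=0xd1  [2]=0xfc  [3]=0x50

cc d1 fc 50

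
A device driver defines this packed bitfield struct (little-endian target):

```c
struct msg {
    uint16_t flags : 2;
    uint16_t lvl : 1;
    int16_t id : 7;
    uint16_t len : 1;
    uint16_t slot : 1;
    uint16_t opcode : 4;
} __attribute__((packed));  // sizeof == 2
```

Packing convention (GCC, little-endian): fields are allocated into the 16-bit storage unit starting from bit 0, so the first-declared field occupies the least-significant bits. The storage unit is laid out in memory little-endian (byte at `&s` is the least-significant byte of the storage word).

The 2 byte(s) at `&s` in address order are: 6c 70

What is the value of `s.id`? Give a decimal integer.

[0]=0x6c [1]=0x70 (little-endian) → word 0x706c
flags [0+:2] = (word>>0) & 0x3 = 0
lvl [2+:1] = (word>>2) & 0x1 = 1
id [3+:7] = (word>>3) & 0x7f = 13  ←
len [10+:1] = (word>>10) & 0x1 = 0
slot [11+:1] = (word>>11) & 0x1 = 0
opcode [12+:4] = (word>>12) & 0xf = 7
id signed 7b, MSB=0: value = 13

13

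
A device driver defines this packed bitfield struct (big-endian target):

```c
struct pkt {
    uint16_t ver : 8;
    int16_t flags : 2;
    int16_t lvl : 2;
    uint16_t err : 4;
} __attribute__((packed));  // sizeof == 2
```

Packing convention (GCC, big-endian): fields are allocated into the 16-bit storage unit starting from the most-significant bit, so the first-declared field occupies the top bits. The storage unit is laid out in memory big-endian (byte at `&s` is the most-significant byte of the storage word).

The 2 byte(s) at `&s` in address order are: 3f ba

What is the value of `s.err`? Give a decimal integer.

[0]=0x3f [1]=0xba (big-endian) → word 0x3fba
ver:8 @ bit 8 → (0x3fba>>8)&0xff = 0x3f
flags:2 @ bit 6 → (0x3fba>>6)&0x3 = 0x2
lvl:2 @ bit 4 → (0x3fba>>4)&0x3 = 0x3
err:4 @ bit 0 → (0x3fba>>0)&0xf = 0xa  ←

10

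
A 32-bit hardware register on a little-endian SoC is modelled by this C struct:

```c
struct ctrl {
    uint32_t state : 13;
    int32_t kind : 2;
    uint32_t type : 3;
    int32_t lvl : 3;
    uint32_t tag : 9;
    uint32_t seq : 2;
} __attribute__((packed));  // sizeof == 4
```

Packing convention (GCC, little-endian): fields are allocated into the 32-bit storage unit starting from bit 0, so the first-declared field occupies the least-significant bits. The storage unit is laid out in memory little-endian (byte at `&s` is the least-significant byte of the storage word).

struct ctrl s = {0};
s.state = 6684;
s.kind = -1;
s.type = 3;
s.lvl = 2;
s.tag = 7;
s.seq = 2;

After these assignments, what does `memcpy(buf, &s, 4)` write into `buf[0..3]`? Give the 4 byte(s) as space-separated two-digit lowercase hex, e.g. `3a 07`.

1c fa e9 80

state:13 = 6684 → 0x1a1c << 0 → word 0x00001a1c
kind:2 = -1 → 0x3 << 13 → word 0x00007a1c
type:3 = 3 → 0x3 << 15 → word 0x0001fa1c
lvl:3 = 2 → 0x2 << 18 → word 0x0009fa1c
tag:9 = 7 → 0x7 << 21 → word 0x00e9fa1c
seq:2 = 2 → 0x2 << 30 → word 0x80e9fa1c
word = 0x80e9fa1c → little-endian bytes:
  [0]=0x1c  [1]=0xfa  [2]=0xe9  [3]=0x80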